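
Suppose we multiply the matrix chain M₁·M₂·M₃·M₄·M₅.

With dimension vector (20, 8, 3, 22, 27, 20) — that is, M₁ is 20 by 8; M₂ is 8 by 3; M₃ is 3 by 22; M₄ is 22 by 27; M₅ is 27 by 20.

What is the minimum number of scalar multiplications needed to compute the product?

5082

Adjacent pairs: M₁M₂ = 20·8·3 = 480; M₂M₃ = 8·3·22 = 528; M₃M₄ = 3·22·27 = 1782; M₄M₅ = 22·27·20 = 11880.
Length 3: M₁..M₃: k=1: 0+528+20·8·22=4048; k=2: 480+0+20·3·22=1800 → min 1800 | M₂..M₄: k=2: 0+1782+8·3·27=2430; k=3: 528+0+8·22·27=5280 → min 2430 | M₃..M₅: k=3: 0+11880+3·22·20=13200; k=4: 1782+0+3·27·20=3402 → min 3402.
Length 4: M₁..M₄: k=1: 0+2430+20·8·27=6750; k=2: 480+1782+20·3·27=3882; k=3: 1800+0+20·22·27=13680 → min 3882 | M₂..M₅: k=2: 0+3402+8·3·20=3882; k=3: 528+11880+8·22·20=15928; k=4: 2430+0+8·27·20=6750 → min 3882.
Length 5: M₁..M₅: k=1: 0+3882+20·8·20=7082; k=2: 480+3402+20·3·20=5082; k=3: 1800+11880+20·22·20=22480; k=4: 3882+0+20·27·20=14682 → min 5082.
Optimal order: ((M₁·M₂)·((M₃·M₄)·M₅)) with cost 5082.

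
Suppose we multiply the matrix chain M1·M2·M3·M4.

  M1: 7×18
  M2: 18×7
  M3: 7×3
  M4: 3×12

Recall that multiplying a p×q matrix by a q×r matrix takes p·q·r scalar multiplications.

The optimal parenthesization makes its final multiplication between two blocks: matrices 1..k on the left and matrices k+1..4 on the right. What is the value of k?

3

Adjacent pairs: M1M2 = 7·18·7 = 882; M2M3 = 18·7·3 = 378; M3M4 = 7·3·12 = 252.
Length 3: M1..M3: k=1: 0+378+7·18·3=756; k=2: 882+0+7·7·3=1029 → min 756 | M2..M4: k=2: 0+252+18·7·12=1764; k=3: 378+0+18·3·12=1026 → min 1026.
Top-level splits: k=1: (M1..M1)·(M2..M4) → 0+1026+7·18·12 = 2538; k=2: (M1..M2)·(M3..M4) → 882+252+7·7·12 = 1722; k=3: (M1..M3)·(M4..M4) → 756+0+7·3·12 = 1008.
Best split is after M3, i.e. k = 3.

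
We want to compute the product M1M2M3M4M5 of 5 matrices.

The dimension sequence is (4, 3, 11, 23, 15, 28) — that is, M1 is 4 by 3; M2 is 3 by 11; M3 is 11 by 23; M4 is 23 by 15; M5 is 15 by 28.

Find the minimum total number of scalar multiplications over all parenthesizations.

Adjacent pairs: M1M2 = 4·3·11 = 132; M2M3 = 3·11·23 = 759; M3M4 = 11·23·15 = 3795; M4M5 = 23·15·28 = 9660.
Length 3: M1..M3: k=1: 0+759+4·3·23=1035; k=2: 132+0+4·11·23=1144 → min 1035 | M2..M4: k=2: 0+3795+3·11·15=4290; k=3: 759+0+3·23·15=1794 → min 1794 | M3..M5: k=3: 0+9660+11·23·28=16744; k=4: 3795+0+11·15·28=8415 → min 8415.
Length 4: M1..M4: k=1: 0+1794+4·3·15=1974; k=2: 132+3795+4·11·15=4587; k=3: 1035+0+4·23·15=2415 → min 1974 | M2..M5: k=2: 0+8415+3·11·28=9339; k=3: 759+9660+3·23·28=12351; k=4: 1794+0+3·15·28=3054 → min 3054.
Length 5: M1..M5: k=1: 0+3054+4·3·28=3390; k=2: 132+8415+4·11·28=9779; k=3: 1035+9660+4·23·28=13271; k=4: 1974+0+4·15·28=3654 → min 3390.
Optimal order: (M1(((M2M3)M4)M5)) with cost 3390.

3390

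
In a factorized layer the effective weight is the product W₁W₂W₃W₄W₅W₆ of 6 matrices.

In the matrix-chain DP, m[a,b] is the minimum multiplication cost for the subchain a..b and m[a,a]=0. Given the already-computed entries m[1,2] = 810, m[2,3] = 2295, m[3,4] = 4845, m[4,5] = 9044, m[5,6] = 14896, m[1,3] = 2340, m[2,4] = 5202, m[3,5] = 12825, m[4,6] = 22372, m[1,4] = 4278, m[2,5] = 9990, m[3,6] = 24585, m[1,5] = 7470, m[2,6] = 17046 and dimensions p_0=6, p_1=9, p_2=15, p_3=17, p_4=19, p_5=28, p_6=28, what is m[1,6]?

m[1,6] = min over k∈[1,5] of m[1,k]+m[k+1,6]+p_{0}·p_k·p_{6}.
k=1: 0 + 17046 + 6·9·28 = 18558; k=2: 810 + 24585 + 6·15·28 = 27915; k=3: 2340 + 22372 + 6·17·28 = 27568; k=4: 4278 + 14896 + 6·19·28 = 22366; k=5: 7470 + 0 + 6·28·28 = 12174.
Minimum: 12174 at k=5.

12174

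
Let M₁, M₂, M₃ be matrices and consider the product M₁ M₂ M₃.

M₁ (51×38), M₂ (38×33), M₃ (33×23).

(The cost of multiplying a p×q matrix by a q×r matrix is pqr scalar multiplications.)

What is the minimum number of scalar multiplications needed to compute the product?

Order (M₁ (M₂ M₃)): (M₂ M₃): 38×33 by 33×23 → 38×23, cost 38·33·23 = 28842; (M₁ (M₂ M₃)): 51×38 by 38×23 → 51×23, cost 51·38·23 = 44574; cumulative 73416. Total 73416.
Order ((M₁ M₂) M₃): (M₁ M₂): 51×38 by 38×33 → 51×33, cost 51·38·33 = 63954; ((M₁ M₂) M₃): 51×33 by 33×23 → 51×23, cost 51·33·23 = 38709; cumulative 102663. Total 102663.
Minimum: 73416.

73416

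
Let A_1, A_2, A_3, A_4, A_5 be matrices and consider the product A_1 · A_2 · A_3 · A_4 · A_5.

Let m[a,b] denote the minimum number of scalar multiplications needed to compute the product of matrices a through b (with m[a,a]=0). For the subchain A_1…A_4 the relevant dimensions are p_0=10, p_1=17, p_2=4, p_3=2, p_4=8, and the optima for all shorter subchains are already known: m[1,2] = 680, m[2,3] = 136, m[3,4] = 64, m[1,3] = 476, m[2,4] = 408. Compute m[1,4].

m[1,4] = min over k∈[1,3] of m[1,k]+m[k+1,4]+p_{0}·p_k·p_{4}.
k=1: 0 + 408 + 10·17·8 = 1768; k=2: 680 + 64 + 10·4·8 = 1064; k=3: 476 + 0 + 10·2·8 = 636.
Minimum: 636 at k=3.

636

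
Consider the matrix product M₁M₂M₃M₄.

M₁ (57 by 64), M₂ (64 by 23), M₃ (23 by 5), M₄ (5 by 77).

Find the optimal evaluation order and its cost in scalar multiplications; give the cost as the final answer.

Adjacent pairs: M₁M₂ = 57·64·23 = 83904; M₂M₃ = 64·23·5 = 7360; M₃M₄ = 23·5·77 = 8855.
Length 3: M₁..M₃: k=1: 0+7360+57·64·5=25600; k=2: 83904+0+57·23·5=90459 → min 25600 | M₂..M₄: k=2: 0+8855+64·23·77=122199; k=3: 7360+0+64·5·77=32000 → min 32000.
Length 4: M₁..M₄: k=1: 0+32000+57·64·77=312896; k=2: 83904+8855+57·23·77=193706; k=3: 25600+0+57·5·77=47545 → min 47545.
Optimal parenthesization: ((M₁(M₂M₃))M₄) with cost 47545.

47545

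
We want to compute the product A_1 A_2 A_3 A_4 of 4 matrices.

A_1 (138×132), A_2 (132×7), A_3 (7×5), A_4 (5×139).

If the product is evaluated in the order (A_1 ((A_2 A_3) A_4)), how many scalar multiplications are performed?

(A_2 A_3): 132×7 by 7×5 → 132×5, cost 132·7·5 = 4620
((A_2 A_3) A_4): 132×5 by 5×139 → 132×139, cost 132·5·139 = 91740; cumulative 96360
(A_1 ((A_2 A_3) A_4)): 138×132 by 132×139 → 138×139, cost 138·132·139 = 2532024; cumulative 2628384
Total: 2628384 scalar multiplications.

2628384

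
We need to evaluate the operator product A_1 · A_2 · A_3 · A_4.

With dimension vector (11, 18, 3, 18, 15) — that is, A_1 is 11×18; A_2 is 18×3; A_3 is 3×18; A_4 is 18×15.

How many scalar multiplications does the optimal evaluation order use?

1899

Adjacent pairs: A_1A_2 = 11·18·3 = 594; A_2A_3 = 18·3·18 = 972; A_3A_4 = 3·18·15 = 810.
Length 3: A_1..A_3: k=1: 0+972+11·18·18=4536; k=2: 594+0+11·3·18=1188 → min 1188 | A_2..A_4: k=2: 0+810+18·3·15=1620; k=3: 972+0+18·18·15=5832 → min 1620.
Length 4: A_1..A_4: k=1: 0+1620+11·18·15=4590; k=2: 594+810+11·3·15=1899; k=3: 1188+0+11·18·15=4158 → min 1899.
Optimal order: ((A_1 · A_2) · (A_3 · A_4)) with cost 1899.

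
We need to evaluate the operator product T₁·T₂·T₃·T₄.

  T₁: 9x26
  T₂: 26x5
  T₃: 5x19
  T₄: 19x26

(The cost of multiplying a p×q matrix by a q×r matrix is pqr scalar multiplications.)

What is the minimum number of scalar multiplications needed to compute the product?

4810

Adjacent pairs: T₁T₂ = 9·26·5 = 1170; T₂T₃ = 26·5·19 = 2470; T₃T₄ = 5·19·26 = 2470.
Length 3: T₁..T₃: k=1: 0+2470+9·26·19=6916; k=2: 1170+0+9·5·19=2025 → min 2025 | T₂..T₄: k=2: 0+2470+26·5·26=5850; k=3: 2470+0+26·19·26=15314 → min 5850.
Length 4: T₁..T₄: k=1: 0+5850+9·26·26=11934; k=2: 1170+2470+9·5·26=4810; k=3: 2025+0+9·19·26=6471 → min 4810.
Optimal order: ((T₁·T₂)·(T₃·T₄)) with cost 4810.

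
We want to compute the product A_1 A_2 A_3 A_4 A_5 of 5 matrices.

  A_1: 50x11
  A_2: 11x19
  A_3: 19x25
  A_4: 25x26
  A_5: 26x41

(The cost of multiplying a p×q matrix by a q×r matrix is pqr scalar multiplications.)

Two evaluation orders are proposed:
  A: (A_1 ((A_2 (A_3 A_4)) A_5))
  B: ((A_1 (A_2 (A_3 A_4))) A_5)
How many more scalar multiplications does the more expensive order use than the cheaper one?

Order A = (A_1 ((A_2 (A_3 A_4)) A_5)): (A_3 A_4): 19×25 by 25×26 → 19×26, cost 19·25·26 = 12350; (A_2 (A_3 A_4)): 11×19 by 19×26 → 11×26, cost 11·19·26 = 5434; cumulative 17784; ((A_2 (A_3 A_4)) A_5): 11×26 by 26×41 → 11×41, cost 11·26·41 = 11726; cumulative 29510; (A_1 ((A_2 (A_3 A_4)) A_5)): 50×11 by 11×41 → 50×41, cost 50·11·41 = 22550; cumulative 52060. Total 52060.
Order B = ((A_1 (A_2 (A_3 A_4))) A_5): (A_3 A_4): 19×25 by 25×26 → 19×26, cost 19·25·26 = 12350; (A_2 (A_3 A_4)): 11×19 by 19×26 → 11×26, cost 11·19·26 = 5434; cumulative 17784; (A_1 (A_2 (A_3 A_4))): 50×11 by 11×26 → 50×26, cost 50·11·26 = 14300; cumulative 32084; ((A_1 (A_2 (A_3 A_4))) A_5): 50×26 by 26×41 → 50×41, cost 50·26·41 = 53300; cumulative 85384. Total 85384.
Difference: |52060 − 85384| = 33324.

33324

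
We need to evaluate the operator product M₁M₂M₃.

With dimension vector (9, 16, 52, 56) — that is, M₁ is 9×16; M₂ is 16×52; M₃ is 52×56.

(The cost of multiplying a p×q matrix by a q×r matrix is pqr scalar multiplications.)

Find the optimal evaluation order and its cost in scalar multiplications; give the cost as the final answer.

33696

(M₁(M₂M₃)): cost 54656.
((M₁M₂)M₃): cost 33696.
Optimal: ((M₁M₂)M₃) with cost 33696.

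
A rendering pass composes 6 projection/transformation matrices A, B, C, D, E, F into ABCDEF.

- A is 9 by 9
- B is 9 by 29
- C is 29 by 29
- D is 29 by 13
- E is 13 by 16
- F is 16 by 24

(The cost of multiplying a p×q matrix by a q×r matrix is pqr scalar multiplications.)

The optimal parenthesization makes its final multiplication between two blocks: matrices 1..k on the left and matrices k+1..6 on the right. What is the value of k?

5

Adjacent pairs: AB = 9·9·29 = 2349; BC = 9·29·29 = 7569; CD = 29·29·13 = 10933; DE = 29·13·16 = 6032; EF = 13·16·24 = 4992.
Length 3: A..C: k=1: 0+7569+9·9·29=9918; k=2: 2349+0+9·29·29=9918 → min 9918 | B..D: k=2: 0+10933+9·29·13=14326; k=3: 7569+0+9·29·13=10962 → min 10962 | C..E: k=3: 0+6032+29·29·16=19488; k=4: 10933+0+29·13·16=16965 → min 16965 | D..F: k=4: 0+4992+29·13·24=14040; k=5: 6032+0+29·16·24=17168 → min 14040.
Length 4: A..D: k=1: 0+10962+9·9·13=12015; k=2: 2349+10933+9·29·13=16675; k=3: 9918+0+9·29·13=13311 → min 12015 | B..E: k=2: 0+16965+9·29·16=21141; k=3: 7569+6032+9·29·16=17777; k=4: 10962+0+9·13·16=12834 → min 12834 | C..F: k=3: 0+14040+29·29·24=34224; k=4: 10933+4992+29·13·24=24973; k=5: 16965+0+29·16·24=28101 → min 24973.
Length 5: A..E: k=1: 0+12834+9·9·16=14130; k=2: 2349+16965+9·29·16=23490; k=3: 9918+6032+9·29·16=20126; k=4: 12015+0+9·13·16=13887 → min 13887 | B..F: k=2: 0+24973+9·29·24=31237; k=3: 7569+14040+9·29·24=27873; k=4: 10962+4992+9·13·24=18762; k=5: 12834+0+9·16·24=16290 → min 16290.
Top-level splits: k=1: (A..A)·(B..F) → 0+16290+9·9·24 = 18234; k=2: (A..B)·(C..F) → 2349+24973+9·29·24 = 33586; k=3: (A..C)·(D..F) → 9918+14040+9·29·24 = 30222; k=4: (A..D)·(E..F) → 12015+4992+9·13·24 = 19815; k=5: (A..E)·(F..F) → 13887+0+9·16·24 = 17343.
Best split is after E, i.e. k = 5.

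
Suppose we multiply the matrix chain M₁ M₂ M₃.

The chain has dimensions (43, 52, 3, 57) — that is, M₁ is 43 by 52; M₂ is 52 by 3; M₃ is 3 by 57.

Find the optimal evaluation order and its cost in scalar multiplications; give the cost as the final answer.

14061

(M₁ (M₂ M₃)): cost 136344.
((M₁ M₂) M₃): cost 14061.
Optimal: ((M₁ M₂) M₃) with cost 14061.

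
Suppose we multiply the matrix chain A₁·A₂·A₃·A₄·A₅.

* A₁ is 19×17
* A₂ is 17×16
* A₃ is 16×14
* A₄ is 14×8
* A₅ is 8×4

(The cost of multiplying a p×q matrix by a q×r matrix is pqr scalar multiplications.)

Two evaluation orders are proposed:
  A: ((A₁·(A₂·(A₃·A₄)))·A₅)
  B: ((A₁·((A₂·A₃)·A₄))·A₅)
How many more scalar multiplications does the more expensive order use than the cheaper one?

1744

Order A = ((A₁·(A₂·(A₃·A₄)))·A₅): (A₃·A₄): 16×14 by 14×8 → 16×8, cost 16·14·8 = 1792; (A₂·(A₃·A₄)): 17×16 by 16×8 → 17×8, cost 17·16·8 = 2176; cumulative 3968; (A₁·(A₂·(A₃·A₄))): 19×17 by 17×8 → 19×8, cost 19·17·8 = 2584; cumulative 6552; ((A₁·(A₂·(A₃·A₄)))·A₅): 19×8 by 8×4 → 19×4, cost 19·8·4 = 608; cumulative 7160. Total 7160.
Order B = ((A₁·((A₂·A₃)·A₄))·A₅): (A₂·A₃): 17×16 by 16×14 → 17×14, cost 17·16·14 = 3808; ((A₂·A₃)·A₄): 17×14 by 14×8 → 17×8, cost 17·14·8 = 1904; cumulative 5712; (A₁·((A₂·A₃)·A₄)): 19×17 by 17×8 → 19×8, cost 19·17·8 = 2584; cumulative 8296; ((A₁·((A₂·A₃)·A₄))·A₅): 19×8 by 8×4 → 19×4, cost 19·8·4 = 608; cumulative 8904. Total 8904.
Difference: |7160 − 8904| = 1744.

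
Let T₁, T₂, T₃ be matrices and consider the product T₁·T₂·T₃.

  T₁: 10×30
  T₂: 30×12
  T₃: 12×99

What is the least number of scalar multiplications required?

15480

Order (T₁·(T₂·T₃)): (T₂·T₃): 30×12 by 12×99 → 30×99, cost 30·12·99 = 35640; (T₁·(T₂·T₃)): 10×30 by 30×99 → 10×99, cost 10·30·99 = 29700; cumulative 65340. Total 65340.
Order ((T₁·T₂)·T₃): (T₁·T₂): 10×30 by 30×12 → 10×12, cost 10·30·12 = 3600; ((T₁·T₂)·T₃): 10×12 by 12×99 → 10×99, cost 10·12·99 = 11880; cumulative 15480. Total 15480.
Minimum: 15480.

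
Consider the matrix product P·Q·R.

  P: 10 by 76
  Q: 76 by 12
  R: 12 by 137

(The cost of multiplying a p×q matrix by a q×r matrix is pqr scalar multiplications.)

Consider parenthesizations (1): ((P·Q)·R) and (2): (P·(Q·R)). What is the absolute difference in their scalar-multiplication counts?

203504

Order (1) = ((P·Q)·R): (P·Q): 10×76 by 76×12 → 10×12, cost 10·76·12 = 9120; ((P·Q)·R): 10×12 by 12×137 → 10×137, cost 10·12·137 = 16440; cumulative 25560. Total 25560.
Order (2) = (P·(Q·R)): (Q·R): 76×12 by 12×137 → 76×137, cost 76·12·137 = 124944; (P·(Q·R)): 10×76 by 76×137 → 10×137, cost 10·76·137 = 104120; cumulative 229064. Total 229064.
Difference: |25560 − 229064| = 203504.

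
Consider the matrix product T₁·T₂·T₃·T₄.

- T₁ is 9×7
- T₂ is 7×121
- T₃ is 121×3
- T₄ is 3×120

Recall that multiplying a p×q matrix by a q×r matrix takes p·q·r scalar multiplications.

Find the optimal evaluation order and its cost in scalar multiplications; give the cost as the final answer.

Adjacent pairs: T₁T₂ = 9·7·121 = 7623; T₂T₃ = 7·121·3 = 2541; T₃T₄ = 121·3·120 = 43560.
Length 3: T₁..T₃: k=1: 0+2541+9·7·3=2730; k=2: 7623+0+9·121·3=10890 → min 2730 | T₂..T₄: k=2: 0+43560+7·121·120=145200; k=3: 2541+0+7·3·120=5061 → min 5061.
Length 4: T₁..T₄: k=1: 0+5061+9·7·120=12621; k=2: 7623+43560+9·121·120=181863; k=3: 2730+0+9·3·120=5970 → min 5970.
Optimal parenthesization: ((T₁·(T₂·T₃))·T₄) with cost 5970.

5970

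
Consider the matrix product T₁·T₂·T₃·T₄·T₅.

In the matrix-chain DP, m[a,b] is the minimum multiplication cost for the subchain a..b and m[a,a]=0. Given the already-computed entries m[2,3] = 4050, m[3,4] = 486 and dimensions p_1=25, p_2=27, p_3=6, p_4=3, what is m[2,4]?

2511

m[2,4] = min over k∈[2,3] of m[2,k]+m[k+1,4]+p_{1}·p_k·p_{4}.
k=2: 0 + 486 + 25·27·3 = 2511; k=3: 4050 + 0 + 25·6·3 = 4500.
Minimum: 2511 at k=2.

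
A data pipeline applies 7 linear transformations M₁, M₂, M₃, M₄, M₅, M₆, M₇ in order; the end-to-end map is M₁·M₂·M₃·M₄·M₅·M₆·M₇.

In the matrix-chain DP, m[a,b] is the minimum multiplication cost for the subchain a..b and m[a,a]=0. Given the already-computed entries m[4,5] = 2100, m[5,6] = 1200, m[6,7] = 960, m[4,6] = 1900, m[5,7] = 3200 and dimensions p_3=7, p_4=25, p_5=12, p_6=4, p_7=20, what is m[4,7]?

2460

m[4,7] = min over k∈[4,6] of m[4,k]+m[k+1,7]+p_{3}·p_k·p_{7}.
k=4: 0 + 3200 + 7·25·20 = 6700; k=5: 2100 + 960 + 7·12·20 = 4740; k=6: 1900 + 0 + 7·4·20 = 2460.
Minimum: 2460 at k=6.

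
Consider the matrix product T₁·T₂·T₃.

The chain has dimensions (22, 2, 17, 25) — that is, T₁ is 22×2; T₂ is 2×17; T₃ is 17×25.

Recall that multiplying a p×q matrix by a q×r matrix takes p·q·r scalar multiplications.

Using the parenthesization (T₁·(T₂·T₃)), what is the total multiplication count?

1950

(T₂·T₃): 2×17 by 17×25 → 2×25, cost 2·17·25 = 850
(T₁·(T₂·T₃)): 22×2 by 2×25 → 22×25, cost 22·2·25 = 1100; cumulative 1950
Total: 1950 scalar multiplications.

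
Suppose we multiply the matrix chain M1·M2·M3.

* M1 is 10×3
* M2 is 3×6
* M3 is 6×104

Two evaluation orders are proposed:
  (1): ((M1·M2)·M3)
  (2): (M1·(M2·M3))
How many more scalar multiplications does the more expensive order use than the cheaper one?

1428

Order (1) = ((M1·M2)·M3): (M1·M2): 10×3 by 3×6 → 10×6, cost 10·3·6 = 180; ((M1·M2)·M3): 10×6 by 6×104 → 10×104, cost 10·6·104 = 6240; cumulative 6420. Total 6420.
Order (2) = (M1·(M2·M3)): (M2·M3): 3×6 by 6×104 → 3×104, cost 3·6·104 = 1872; (M1·(M2·M3)): 10×3 by 3×104 → 10×104, cost 10·3·104 = 3120; cumulative 4992. Total 4992.
Difference: |6420 − 4992| = 1428.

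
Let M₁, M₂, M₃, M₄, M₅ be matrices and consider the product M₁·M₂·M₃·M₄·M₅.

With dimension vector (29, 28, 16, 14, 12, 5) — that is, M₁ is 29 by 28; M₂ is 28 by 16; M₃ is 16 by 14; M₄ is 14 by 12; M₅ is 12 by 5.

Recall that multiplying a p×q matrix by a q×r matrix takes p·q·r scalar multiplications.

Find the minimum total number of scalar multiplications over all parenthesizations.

8260

Adjacent pairs: M₁M₂ = 29·28·16 = 12992; M₂M₃ = 28·16·14 = 6272; M₃M₄ = 16·14·12 = 2688; M₄M₅ = 14·12·5 = 840.
Length 3: M₁..M₃: k=1: 0+6272+29·28·14=17640; k=2: 12992+0+29·16·14=19488 → min 17640 | M₂..M₄: k=2: 0+2688+28·16·12=8064; k=3: 6272+0+28·14·12=10976 → min 8064 | M₃..M₅: k=3: 0+840+16·14·5=1960; k=4: 2688+0+16·12·5=3648 → min 1960.
Length 4: M₁..M₄: k=1: 0+8064+29·28·12=17808; k=2: 12992+2688+29·16·12=21248; k=3: 17640+0+29·14·12=22512 → min 17808 | M₂..M₅: k=2: 0+1960+28·16·5=4200; k=3: 6272+840+28·14·5=9072; k=4: 8064+0+28·12·5=9744 → min 4200.
Length 5: M₁..M₅: k=1: 0+4200+29·28·5=8260; k=2: 12992+1960+29·16·5=17272; k=3: 17640+840+29·14·5=20510; k=4: 17808+0+29·12·5=19548 → min 8260.
Optimal order: (M₁·(M₂·(M₃·(M₄·M₅)))) with cost 8260.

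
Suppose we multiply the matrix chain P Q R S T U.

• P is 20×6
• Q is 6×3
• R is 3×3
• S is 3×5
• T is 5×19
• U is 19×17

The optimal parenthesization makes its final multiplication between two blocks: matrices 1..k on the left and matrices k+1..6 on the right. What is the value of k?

2

Adjacent pairs: PQ = 20·6·3 = 360; QR = 6·3·3 = 54; RS = 3·3·5 = 45; ST = 3·5·19 = 285; TU = 5·19·17 = 1615.
Length 3: P..R: k=1: 0+54+20·6·3=414; k=2: 360+0+20·3·3=540 → min 414 | Q..S: k=2: 0+45+6·3·5=135; k=3: 54+0+6·3·5=144 → min 135 | R..T: k=3: 0+285+3·3·19=456; k=4: 45+0+3·5·19=330 → min 330 | S..U: k=4: 0+1615+3·5·17=1870; k=5: 285+0+3·19·17=1254 → min 1254.
Length 4: P..S: k=1: 0+135+20·6·5=735; k=2: 360+45+20·3·5=705; k=3: 414+0+20·3·5=714 → min 705 | Q..T: k=2: 0+330+6·3·19=672; k=3: 54+285+6·3·19=681; k=4: 135+0+6·5·19=705 → min 672 | R..U: k=3: 0+1254+3·3·17=1407; k=4: 45+1615+3·5·17=1915; k=5: 330+0+3·19·17=1299 → min 1299.
Length 5: P..T: k=1: 0+672+20·6·19=2952; k=2: 360+330+20·3·19=1830; k=3: 414+285+20·3·19=1839; k=4: 705+0+20·5·19=2605 → min 1830 | Q..U: k=2: 0+1299+6·3·17=1605; k=3: 54+1254+6·3·17=1614; k=4: 135+1615+6·5·17=2260; k=5: 672+0+6·19·17=2610 → min 1605.
Top-level splits: k=1: (P..P)·(Q..U) → 0+1605+20·6·17 = 3645; k=2: (P..Q)·(R..U) → 360+1299+20·3·17 = 2679; k=3: (P..R)·(S..U) → 414+1254+20·3·17 = 2688; k=4: (P..S)·(T..U) → 705+1615+20·5·17 = 4020; k=5: (P..T)·(U..U) → 1830+0+20·19·17 = 8290.
Best split is after Q, i.e. k = 2.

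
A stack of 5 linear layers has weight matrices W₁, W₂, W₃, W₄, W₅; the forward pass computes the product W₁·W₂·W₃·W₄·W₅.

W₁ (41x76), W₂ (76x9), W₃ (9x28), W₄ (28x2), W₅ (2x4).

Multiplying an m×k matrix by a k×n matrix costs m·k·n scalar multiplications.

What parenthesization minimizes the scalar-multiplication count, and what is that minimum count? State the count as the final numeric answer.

Adjacent pairs: W₁W₂ = 41·76·9 = 28044; W₂W₃ = 76·9·28 = 19152; W₃W₄ = 9·28·2 = 504; W₄W₅ = 28·2·4 = 224.
Length 3: W₁..W₃: k=1: 0+19152+41·76·28=106400; k=2: 28044+0+41·9·28=38376 → min 38376 | W₂..W₄: k=2: 0+504+76·9·2=1872; k=3: 19152+0+76·28·2=23408 → min 1872 | W₃..W₅: k=3: 0+224+9·28·4=1232; k=4: 504+0+9·2·4=576 → min 576.
Length 4: W₁..W₄: k=1: 0+1872+41·76·2=8104; k=2: 28044+504+41·9·2=29286; k=3: 38376+0+41·28·2=40672 → min 8104 | W₂..W₅: k=2: 0+576+76·9·4=3312; k=3: 19152+224+76·28·4=27888; k=4: 1872+0+76·2·4=2480 → min 2480.
Length 5: W₁..W₅: k=1: 0+2480+41·76·4=14944; k=2: 28044+576+41·9·4=30096; k=3: 38376+224+41·28·4=43192; k=4: 8104+0+41·2·4=8432 → min 8432.
Optimal parenthesization: ((W₁·(W₂·(W₃·W₄)))·W₅) with cost 8432.

8432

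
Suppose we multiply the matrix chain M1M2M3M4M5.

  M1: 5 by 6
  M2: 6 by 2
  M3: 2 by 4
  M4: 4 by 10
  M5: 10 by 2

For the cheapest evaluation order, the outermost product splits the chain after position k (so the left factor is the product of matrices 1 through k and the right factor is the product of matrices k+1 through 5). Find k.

Adjacent pairs: M1M2 = 5·6·2 = 60; M2M3 = 6·2·4 = 48; M3M4 = 2·4·10 = 80; M4M5 = 4·10·2 = 80.
Length 3: M1..M3: k=1: 0+48+5·6·4=168; k=2: 60+0+5·2·4=100 → min 100 | M2..M4: k=2: 0+80+6·2·10=200; k=3: 48+0+6·4·10=288 → min 200 | M3..M5: k=3: 0+80+2·4·2=96; k=4: 80+0+2·10·2=120 → min 96.
Length 4: M1..M4: k=1: 0+200+5·6·10=500; k=2: 60+80+5·2·10=240; k=3: 100+0+5·4·10=300 → min 240 | M2..M5: k=2: 0+96+6·2·2=120; k=3: 48+80+6·4·2=176; k=4: 200+0+6·10·2=320 → min 120.
Top-level splits: k=1: (M1..M1)·(M2..M5) → 0+120+5·6·2 = 180; k=2: (M1..M2)·(M3..M5) → 60+96+5·2·2 = 176; k=3: (M1..M3)·(M4..M5) → 100+80+5·4·2 = 220; k=4: (M1..M4)·(M5..M5) → 240+0+5·10·2 = 340.
Best split is after M2, i.e. k = 2.

2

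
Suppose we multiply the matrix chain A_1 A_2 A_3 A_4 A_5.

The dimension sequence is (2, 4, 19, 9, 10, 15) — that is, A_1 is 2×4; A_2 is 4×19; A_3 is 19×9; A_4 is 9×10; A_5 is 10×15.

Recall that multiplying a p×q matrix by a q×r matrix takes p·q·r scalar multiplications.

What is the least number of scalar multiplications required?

Adjacent pairs: A_1A_2 = 2·4·19 = 152; A_2A_3 = 4·19·9 = 684; A_3A_4 = 19·9·10 = 1710; A_4A_5 = 9·10·15 = 1350.
Length 3: A_1..A_3: k=1: 0+684+2·4·9=756; k=2: 152+0+2·19·9=494 → min 494 | A_2..A_4: k=2: 0+1710+4·19·10=2470; k=3: 684+0+4·9·10=1044 → min 1044 | A_3..A_5: k=3: 0+1350+19·9·15=3915; k=4: 1710+0+19·10·15=4560 → min 3915.
Length 4: A_1..A_4: k=1: 0+1044+2·4·10=1124; k=2: 152+1710+2·19·10=2242; k=3: 494+0+2·9·10=674 → min 674 | A_2..A_5: k=2: 0+3915+4·19·15=5055; k=3: 684+1350+4·9·15=2574; k=4: 1044+0+4·10·15=1644 → min 1644.
Length 5: A_1..A_5: k=1: 0+1644+2·4·15=1764; k=2: 152+3915+2·19·15=4637; k=3: 494+1350+2·9·15=2114; k=4: 674+0+2·10·15=974 → min 974.
Optimal order: ((((A_1 A_2) A_3) A_4) A_5) with cost 974.

974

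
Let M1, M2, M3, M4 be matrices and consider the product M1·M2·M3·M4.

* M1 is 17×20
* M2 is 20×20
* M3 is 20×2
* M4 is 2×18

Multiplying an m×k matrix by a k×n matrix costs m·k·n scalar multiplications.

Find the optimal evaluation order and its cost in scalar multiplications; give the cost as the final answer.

Adjacent pairs: M1M2 = 17·20·20 = 6800; M2M3 = 20·20·2 = 800; M3M4 = 20·2·18 = 720.
Length 3: M1..M3: k=1: 0+800+17·20·2=1480; k=2: 6800+0+17·20·2=7480 → min 1480 | M2..M4: k=2: 0+720+20·20·18=7920; k=3: 800+0+20·2·18=1520 → min 1520.
Length 4: M1..M4: k=1: 0+1520+17·20·18=7640; k=2: 6800+720+17·20·18=13640; k=3: 1480+0+17·2·18=2092 → min 2092.
Optimal parenthesization: ((M1·(M2·M3))·M4) with cost 2092.

2092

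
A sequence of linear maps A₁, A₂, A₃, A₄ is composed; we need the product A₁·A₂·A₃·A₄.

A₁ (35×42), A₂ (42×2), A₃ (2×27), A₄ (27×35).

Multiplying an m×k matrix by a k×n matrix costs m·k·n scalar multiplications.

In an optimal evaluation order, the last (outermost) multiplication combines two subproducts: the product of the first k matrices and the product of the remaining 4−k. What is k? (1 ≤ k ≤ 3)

Adjacent pairs: A₁A₂ = 35·42·2 = 2940; A₂A₃ = 42·2·27 = 2268; A₃A₄ = 2·27·35 = 1890.
Length 3: A₁..A₃: k=1: 0+2268+35·42·27=41958; k=2: 2940+0+35·2·27=4830 → min 4830 | A₂..A₄: k=2: 0+1890+42·2·35=4830; k=3: 2268+0+42·27·35=41958 → min 4830.
Top-level splits: k=1: (A₁..A₁)·(A₂..A₄) → 0+4830+35·42·35 = 56280; k=2: (A₁..A₂)·(A₃..A₄) → 2940+1890+35·2·35 = 7280; k=3: (A₁..A₃)·(A₄..A₄) → 4830+0+35·27·35 = 37905.
Best split is after A₂, i.e. k = 2.

2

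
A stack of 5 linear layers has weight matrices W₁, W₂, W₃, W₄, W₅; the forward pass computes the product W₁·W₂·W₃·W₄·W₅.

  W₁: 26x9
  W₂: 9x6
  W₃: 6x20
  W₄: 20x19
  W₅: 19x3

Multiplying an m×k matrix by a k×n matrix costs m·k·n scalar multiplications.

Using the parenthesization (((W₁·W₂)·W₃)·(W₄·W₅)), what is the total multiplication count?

(W₁·W₂): 26×9 by 9×6 → 26×6, cost 26·9·6 = 1404
((W₁·W₂)·W₃): 26×6 by 6×20 → 26×20, cost 26·6·20 = 3120; cumulative 4524
(W₄·W₅): 20×19 by 19×3 → 20×3, cost 20·19·3 = 1140
(((W₁·W₂)·W₃)·(W₄·W₅)): 26×20 by 20×3 → 26×3, cost 26·20·3 = 1560; cumulative 7224
Total: 7224 scalar multiplications.

7224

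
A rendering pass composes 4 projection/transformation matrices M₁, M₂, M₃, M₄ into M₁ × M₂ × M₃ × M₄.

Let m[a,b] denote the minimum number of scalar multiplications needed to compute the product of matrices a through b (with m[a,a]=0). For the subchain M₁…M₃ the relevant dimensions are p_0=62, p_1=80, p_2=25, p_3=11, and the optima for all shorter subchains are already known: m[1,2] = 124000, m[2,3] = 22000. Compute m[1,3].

m[1,3] = min over k∈[1,2] of m[1,k]+m[k+1,3]+p_{0}·p_k·p_{3}.
k=1: 0 + 22000 + 62·80·11 = 76560; k=2: 124000 + 0 + 62·25·11 = 141050.
Minimum: 76560 at k=1.

76560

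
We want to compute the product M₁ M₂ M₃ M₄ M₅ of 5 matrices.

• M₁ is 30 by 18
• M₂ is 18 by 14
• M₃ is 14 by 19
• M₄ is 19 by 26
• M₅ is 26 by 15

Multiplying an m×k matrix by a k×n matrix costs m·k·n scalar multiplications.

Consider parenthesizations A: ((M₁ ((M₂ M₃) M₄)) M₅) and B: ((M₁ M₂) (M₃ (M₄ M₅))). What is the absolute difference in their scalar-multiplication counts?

14160

Order A = ((M₁ ((M₂ M₃) M₄)) M₅): (M₂ M₃): 18×14 by 14×19 → 18×19, cost 18·14·19 = 4788; ((M₂ M₃) M₄): 18×19 by 19×26 → 18×26, cost 18·19·26 = 8892; cumulative 13680; (M₁ ((M₂ M₃) M₄)): 30×18 by 18×26 → 30×26, cost 30·18·26 = 14040; cumulative 27720; ((M₁ ((M₂ M₃) M₄)) M₅): 30×26 by 26×15 → 30×15, cost 30·26·15 = 11700; cumulative 39420. Total 39420.
Order B = ((M₁ M₂) (M₃ (M₄ M₅))): (M₁ M₂): 30×18 by 18×14 → 30×14, cost 30·18·14 = 7560; (M₄ M₅): 19×26 by 26×15 → 19×15, cost 19·26·15 = 7410; (M₃ (M₄ M₅)): 14×19 by 19×15 → 14×15, cost 14·19·15 = 3990; cumulative 11400; ((M₁ M₂) (M₃ (M₄ M₅))): 30×14 by 14×15 → 30×15, cost 30·14·15 = 6300; cumulative 25260. Total 25260.
Difference: |39420 − 25260| = 14160.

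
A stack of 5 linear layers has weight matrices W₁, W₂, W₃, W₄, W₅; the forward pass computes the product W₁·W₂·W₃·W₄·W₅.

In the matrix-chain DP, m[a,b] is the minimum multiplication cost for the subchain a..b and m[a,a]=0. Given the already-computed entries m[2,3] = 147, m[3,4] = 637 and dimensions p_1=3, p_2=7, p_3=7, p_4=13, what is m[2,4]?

420

m[2,4] = min over k∈[2,3] of m[2,k]+m[k+1,4]+p_{1}·p_k·p_{4}.
k=2: 0 + 637 + 3·7·13 = 910; k=3: 147 + 0 + 3·7·13 = 420.
Minimum: 420 at k=3.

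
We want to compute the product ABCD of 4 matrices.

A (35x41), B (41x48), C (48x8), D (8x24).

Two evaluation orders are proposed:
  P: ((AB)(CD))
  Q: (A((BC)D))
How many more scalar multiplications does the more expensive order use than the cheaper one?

Order P = ((AB)(CD)): (AB): 35×41 by 41×48 → 35×48, cost 35·41·48 = 68880; (CD): 48×8 by 8×24 → 48×24, cost 48·8·24 = 9216; ((AB)(CD)): 35×48 by 48×24 → 35×24, cost 35·48·24 = 40320; cumulative 118416. Total 118416.
Order Q = (A((BC)D)): (BC): 41×48 by 48×8 → 41×8, cost 41·48·8 = 15744; ((BC)D): 41×8 by 8×24 → 41×24, cost 41·8·24 = 7872; cumulative 23616; (A((BC)D)): 35×41 by 41×24 → 35×24, cost 35·41·24 = 34440; cumulative 58056. Total 58056.
Difference: |118416 − 58056| = 60360.

60360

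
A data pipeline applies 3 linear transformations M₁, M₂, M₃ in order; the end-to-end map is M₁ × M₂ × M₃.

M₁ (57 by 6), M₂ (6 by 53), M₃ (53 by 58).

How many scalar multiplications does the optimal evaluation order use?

Order (M₁ × (M₂ × M₃)): (M₂ × M₃): 6×53 by 53×58 → 6×58, cost 6·53·58 = 18444; (M₁ × (M₂ × M₃)): 57×6 by 6×58 → 57×58, cost 57·6·58 = 19836; cumulative 38280. Total 38280.
Order ((M₁ × M₂) × M₃): (M₁ × M₂): 57×6 by 6×53 → 57×53, cost 57·6·53 = 18126; ((M₁ × M₂) × M₃): 57×53 by 53×58 → 57×58, cost 57·53·58 = 175218; cumulative 193344. Total 193344.
Minimum: 38280.

38280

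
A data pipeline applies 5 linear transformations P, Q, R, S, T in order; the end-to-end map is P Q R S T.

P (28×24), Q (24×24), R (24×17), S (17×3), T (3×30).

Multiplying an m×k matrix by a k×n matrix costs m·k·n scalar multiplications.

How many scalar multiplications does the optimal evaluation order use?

7488

Adjacent pairs: PQ = 28·24·24 = 16128; QR = 24·24·17 = 9792; RS = 24·17·3 = 1224; ST = 17·3·30 = 1530.
Length 3: P..R: k=1: 0+9792+28·24·17=21216; k=2: 16128+0+28·24·17=27552 → min 21216 | Q..S: k=2: 0+1224+24·24·3=2952; k=3: 9792+0+24·17·3=11016 → min 2952 | R..T: k=3: 0+1530+24·17·30=13770; k=4: 1224+0+24·3·30=3384 → min 3384.
Length 4: P..S: k=1: 0+2952+28·24·3=4968; k=2: 16128+1224+28·24·3=19368; k=3: 21216+0+28·17·3=22644 → min 4968 | Q..T: k=2: 0+3384+24·24·30=20664; k=3: 9792+1530+24·17·30=23562; k=4: 2952+0+24·3·30=5112 → min 5112.
Length 5: P..T: k=1: 0+5112+28·24·30=25272; k=2: 16128+3384+28·24·30=39672; k=3: 21216+1530+28·17·30=37026; k=4: 4968+0+28·3·30=7488 → min 7488.
Optimal order: ((P (Q (R S))) T) with cost 7488.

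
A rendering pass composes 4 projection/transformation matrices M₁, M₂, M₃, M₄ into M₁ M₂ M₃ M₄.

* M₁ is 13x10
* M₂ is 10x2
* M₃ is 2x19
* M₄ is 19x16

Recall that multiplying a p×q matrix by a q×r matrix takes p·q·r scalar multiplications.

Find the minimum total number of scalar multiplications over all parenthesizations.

Adjacent pairs: M₁M₂ = 13·10·2 = 260; M₂M₃ = 10·2·19 = 380; M₃M₄ = 2·19·16 = 608.
Length 3: M₁..M₃: k=1: 0+380+13·10·19=2850; k=2: 260+0+13·2·19=754 → min 754 | M₂..M₄: k=2: 0+608+10·2·16=928; k=3: 380+0+10·19·16=3420 → min 928.
Length 4: M₁..M₄: k=1: 0+928+13·10·16=3008; k=2: 260+608+13·2·16=1284; k=3: 754+0+13·19·16=4706 → min 1284.
Optimal order: ((M₁ M₂) (M₃ M₄)) with cost 1284.

1284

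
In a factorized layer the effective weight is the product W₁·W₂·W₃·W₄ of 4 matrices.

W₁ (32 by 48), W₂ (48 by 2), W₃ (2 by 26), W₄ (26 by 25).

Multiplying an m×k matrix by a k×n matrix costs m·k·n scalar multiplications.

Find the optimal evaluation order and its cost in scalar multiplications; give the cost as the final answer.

5972

Adjacent pairs: W₁W₂ = 32·48·2 = 3072; W₂W₃ = 48·2·26 = 2496; W₃W₄ = 2·26·25 = 1300.
Length 3: W₁..W₃: k=1: 0+2496+32·48·26=42432; k=2: 3072+0+32·2·26=4736 → min 4736 | W₂..W₄: k=2: 0+1300+48·2·25=3700; k=3: 2496+0+48·26·25=33696 → min 3700.
Length 4: W₁..W₄: k=1: 0+3700+32·48·25=42100; k=2: 3072+1300+32·2·25=5972; k=3: 4736+0+32·26·25=25536 → min 5972.
Optimal parenthesization: ((W₁·W₂)·(W₃·W₄)) with cost 5972.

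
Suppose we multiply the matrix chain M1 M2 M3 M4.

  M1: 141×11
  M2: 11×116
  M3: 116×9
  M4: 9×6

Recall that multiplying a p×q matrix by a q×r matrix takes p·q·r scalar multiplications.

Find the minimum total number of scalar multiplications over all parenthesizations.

21384

Adjacent pairs: M1M2 = 141·11·116 = 179916; M2M3 = 11·116·9 = 11484; M3M4 = 116·9·6 = 6264.
Length 3: M1..M3: k=1: 0+11484+141·11·9=25443; k=2: 179916+0+141·116·9=327120 → min 25443 | M2..M4: k=2: 0+6264+11·116·6=13920; k=3: 11484+0+11·9·6=12078 → min 12078.
Length 4: M1..M4: k=1: 0+12078+141·11·6=21384; k=2: 179916+6264+141·116·6=284316; k=3: 25443+0+141·9·6=33057 → min 21384.
Optimal order: (M1 ((M2 M3) M4)) with cost 21384.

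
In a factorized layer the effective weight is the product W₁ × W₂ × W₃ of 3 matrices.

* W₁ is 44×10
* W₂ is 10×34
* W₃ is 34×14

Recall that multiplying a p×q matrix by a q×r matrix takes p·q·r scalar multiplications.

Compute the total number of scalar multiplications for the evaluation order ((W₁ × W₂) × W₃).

(W₁ × W₂): 44×10 by 10×34 → 44×34, cost 44·10·34 = 14960
((W₁ × W₂) × W₃): 44×34 by 34×14 → 44×14, cost 44·34·14 = 20944; cumulative 35904
Total: 35904 scalar multiplications.

35904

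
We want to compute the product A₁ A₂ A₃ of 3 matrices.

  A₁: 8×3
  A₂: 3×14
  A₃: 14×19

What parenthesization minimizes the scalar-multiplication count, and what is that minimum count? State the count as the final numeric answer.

1254

(A₁ (A₂ A₃)): cost 1254.
((A₁ A₂) A₃): cost 2464.
Optimal: (A₁ (A₂ A₃)) with cost 1254.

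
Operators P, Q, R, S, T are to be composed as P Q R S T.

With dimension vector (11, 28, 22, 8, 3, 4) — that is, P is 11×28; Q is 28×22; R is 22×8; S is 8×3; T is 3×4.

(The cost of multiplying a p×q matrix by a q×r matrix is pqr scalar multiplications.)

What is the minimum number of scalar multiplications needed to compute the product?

3432

Adjacent pairs: PQ = 11·28·22 = 6776; QR = 28·22·8 = 4928; RS = 22·8·3 = 528; ST = 8·3·4 = 96.
Length 3: P..R: k=1: 0+4928+11·28·8=7392; k=2: 6776+0+11·22·8=8712 → min 7392 | Q..S: k=2: 0+528+28·22·3=2376; k=3: 4928+0+28·8·3=5600 → min 2376 | R..T: k=3: 0+96+22·8·4=800; k=4: 528+0+22·3·4=792 → min 792.
Length 4: P..S: k=1: 0+2376+11·28·3=3300; k=2: 6776+528+11·22·3=8030; k=3: 7392+0+11·8·3=7656 → min 3300 | Q..T: k=2: 0+792+28·22·4=3256; k=3: 4928+96+28·8·4=5920; k=4: 2376+0+28·3·4=2712 → min 2712.
Length 5: P..T: k=1: 0+2712+11·28·4=3944; k=2: 6776+792+11·22·4=8536; k=3: 7392+96+11·8·4=7840; k=4: 3300+0+11·3·4=3432 → min 3432.
Optimal order: ((P (Q (R S))) T) with cost 3432.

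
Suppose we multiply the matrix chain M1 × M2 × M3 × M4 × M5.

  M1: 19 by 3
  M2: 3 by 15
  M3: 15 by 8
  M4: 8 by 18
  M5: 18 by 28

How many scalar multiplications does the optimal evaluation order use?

Adjacent pairs: M1M2 = 19·3·15 = 855; M2M3 = 3·15·8 = 360; M3M4 = 15·8·18 = 2160; M4M5 = 8·18·28 = 4032.
Length 3: M1..M3: k=1: 0+360+19·3·8=816; k=2: 855+0+19·15·8=3135 → min 816 | M2..M4: k=2: 0+2160+3·15·18=2970; k=3: 360+0+3·8·18=792 → min 792 | M3..M5: k=3: 0+4032+15·8·28=7392; k=4: 2160+0+15·18·28=9720 → min 7392.
Length 4: M1..M4: k=1: 0+792+19·3·18=1818; k=2: 855+2160+19·15·18=8145; k=3: 816+0+19·8·18=3552 → min 1818 | M2..M5: k=2: 0+7392+3·15·28=8652; k=3: 360+4032+3·8·28=5064; k=4: 792+0+3·18·28=2304 → min 2304.
Length 5: M1..M5: k=1: 0+2304+19·3·28=3900; k=2: 855+7392+19·15·28=16227; k=3: 816+4032+19·8·28=9104; k=4: 1818+0+19·18·28=11394 → min 3900.
Optimal order: (M1 × (((M2 × M3) × M4) × M5)) with cost 3900.

3900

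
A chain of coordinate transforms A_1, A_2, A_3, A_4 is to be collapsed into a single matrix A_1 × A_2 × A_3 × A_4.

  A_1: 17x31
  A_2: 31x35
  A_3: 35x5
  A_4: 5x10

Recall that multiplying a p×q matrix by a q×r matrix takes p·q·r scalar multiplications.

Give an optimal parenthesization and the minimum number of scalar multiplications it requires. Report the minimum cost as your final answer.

8910

Adjacent pairs: A_1A_2 = 17·31·35 = 18445; A_2A_3 = 31·35·5 = 5425; A_3A_4 = 35·5·10 = 1750.
Length 3: A_1..A_3: k=1: 0+5425+17·31·5=8060; k=2: 18445+0+17·35·5=21420 → min 8060 | A_2..A_4: k=2: 0+1750+31·35·10=12600; k=3: 5425+0+31·5·10=6975 → min 6975.
Length 4: A_1..A_4: k=1: 0+6975+17·31·10=12245; k=2: 18445+1750+17·35·10=26145; k=3: 8060+0+17·5·10=8910 → min 8910.
Optimal parenthesization: ((A_1 × (A_2 × A_3)) × A_4) with cost 8910.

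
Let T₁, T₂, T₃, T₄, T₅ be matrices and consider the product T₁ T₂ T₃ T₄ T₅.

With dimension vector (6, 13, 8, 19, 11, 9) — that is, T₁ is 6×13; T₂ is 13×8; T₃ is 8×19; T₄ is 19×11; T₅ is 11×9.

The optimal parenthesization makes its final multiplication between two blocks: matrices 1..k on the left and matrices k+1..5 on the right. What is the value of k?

Adjacent pairs: T₁T₂ = 6·13·8 = 624; T₂T₃ = 13·8·19 = 1976; T₃T₄ = 8·19·11 = 1672; T₄T₅ = 19·11·9 = 1881.
Length 3: T₁..T₃: k=1: 0+1976+6·13·19=3458; k=2: 624+0+6·8·19=1536 → min 1536 | T₂..T₄: k=2: 0+1672+13·8·11=2816; k=3: 1976+0+13·19·11=4693 → min 2816 | T₃..T₅: k=3: 0+1881+8·19·9=3249; k=4: 1672+0+8·11·9=2464 → min 2464.
Length 4: T₁..T₄: k=1: 0+2816+6·13·11=3674; k=2: 624+1672+6·8·11=2824; k=3: 1536+0+6·19·11=2790 → min 2790 | T₂..T₅: k=2: 0+2464+13·8·9=3400; k=3: 1976+1881+13·19·9=6080; k=4: 2816+0+13·11·9=4103 → min 3400.
Top-level splits: k=1: (T₁..T₁)·(T₂..T₅) → 0+3400+6·13·9 = 4102; k=2: (T₁..T₂)·(T₃..T₅) → 624+2464+6·8·9 = 3520; k=3: (T₁..T₃)·(T₄..T₅) → 1536+1881+6·19·9 = 4443; k=4: (T₁..T₄)·(T₅..T₅) → 2790+0+6·11·9 = 3384.
Best split is after T₄, i.e. k = 4.

4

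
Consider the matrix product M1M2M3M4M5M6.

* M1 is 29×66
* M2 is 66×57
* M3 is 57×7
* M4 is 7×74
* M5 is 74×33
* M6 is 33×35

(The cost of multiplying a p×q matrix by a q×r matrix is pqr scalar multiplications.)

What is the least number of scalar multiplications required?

72016

Adjacent pairs: M1M2 = 29·66·57 = 109098; M2M3 = 66·57·7 = 26334; M3M4 = 57·7·74 = 29526; M4M5 = 7·74·33 = 17094; M5M6 = 74·33·35 = 85470.
Length 3: M1..M3: k=1: 0+26334+29·66·7=39732; k=2: 109098+0+29·57·7=120669 → min 39732 | M2..M4: k=2: 0+29526+66·57·74=307914; k=3: 26334+0+66·7·74=60522 → min 60522 | M3..M5: k=3: 0+17094+57·7·33=30261; k=4: 29526+0+57·74·33=168720 → min 30261 | M4..M6: k=4: 0+85470+7·74·35=103600; k=5: 17094+0+7·33·35=25179 → min 25179.
Length 4: M1..M4: k=1: 0+60522+29·66·74=202158; k=2: 109098+29526+29·57·74=260946; k=3: 39732+0+29·7·74=54754 → min 54754 | M2..M5: k=2: 0+30261+66·57·33=154407; k=3: 26334+17094+66·7·33=58674; k=4: 60522+0+66·74·33=221694 → min 58674 | M3..M6: k=3: 0+25179+57·7·35=39144; k=4: 29526+85470+57·74·35=262626; k=5: 30261+0+57·33·35=96096 → min 39144.
Length 5: M1..M5: k=1: 0+58674+29·66·33=121836; k=2: 109098+30261+29·57·33=193908; k=3: 39732+17094+29·7·33=63525; k=4: 54754+0+29·74·33=125572 → min 63525 | M2..M6: k=2: 0+39144+66·57·35=170814; k=3: 26334+25179+66·7·35=67683; k=4: 60522+85470+66·74·35=316932; k=5: 58674+0+66·33·35=134904 → min 67683.
Length 6: M1..M6: k=1: 0+67683+29·66·35=134673; k=2: 109098+39144+29·57·35=206097; k=3: 39732+25179+29·7·35=72016; k=4: 54754+85470+29·74·35=215334; k=5: 63525+0+29·33·35=97020 → min 72016.
Optimal order: ((M1(M2M3))((M4M5)M6)) with cost 72016.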